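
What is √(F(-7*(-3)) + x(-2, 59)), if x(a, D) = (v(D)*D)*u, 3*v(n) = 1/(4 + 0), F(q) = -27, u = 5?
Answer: I*√87/6 ≈ 1.5546*I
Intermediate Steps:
v(n) = 1/12 (v(n) = 1/(3*(4 + 0)) = (⅓)/4 = (⅓)*(¼) = 1/12)
x(a, D) = 5*D/12 (x(a, D) = (D/12)*5 = 5*D/12)
√(F(-7*(-3)) + x(-2, 59)) = √(-27 + (5/12)*59) = √(-27 + 295/12) = √(-29/12) = I*√87/6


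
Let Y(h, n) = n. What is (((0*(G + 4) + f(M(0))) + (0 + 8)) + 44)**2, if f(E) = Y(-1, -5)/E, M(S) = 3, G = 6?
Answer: 22801/9 ≈ 2533.4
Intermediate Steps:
f(E) = -5/E
(((0*(G + 4) + f(M(0))) + (0 + 8)) + 44)**2 = (((0*(6 + 4) - 5/3) + (0 + 8)) + 44)**2 = (((0*10 - 5*1/3) + 8) + 44)**2 = (((0 - 5/3) + 8) + 44)**2 = ((-5/3 + 8) + 44)**2 = (19/3 + 44)**2 = (151/3)**2 = 22801/9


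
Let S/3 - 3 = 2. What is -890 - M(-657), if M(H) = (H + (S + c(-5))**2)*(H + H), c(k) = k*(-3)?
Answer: 318412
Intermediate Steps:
c(k) = -3*k
S = 15 (S = 9 + 3*2 = 9 + 6 = 15)
M(H) = 2*H*(900 + H) (M(H) = (H + (15 - 3*(-5))**2)*(H + H) = (H + (15 + 15)**2)*(2*H) = (H + 30**2)*(2*H) = (H + 900)*(2*H) = (900 + H)*(2*H) = 2*H*(900 + H))
-890 - M(-657) = -890 - 2*(-657)*(900 - 657) = -890 - 2*(-657)*243 = -890 - 1*(-319302) = -890 + 319302 = 318412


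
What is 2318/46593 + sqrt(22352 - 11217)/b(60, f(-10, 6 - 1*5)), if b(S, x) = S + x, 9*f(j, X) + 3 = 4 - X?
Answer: 2318/46593 + sqrt(11135)/60 ≈ 1.8085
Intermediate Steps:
f(j, X) = 1/9 - X/9 (f(j, X) = -1/3 + (4 - X)/9 = -1/3 + (4/9 - X/9) = 1/9 - X/9)
2318/46593 + sqrt(22352 - 11217)/b(60, f(-10, 6 - 1*5)) = 2318/46593 + sqrt(22352 - 11217)/(60 + (1/9 - (6 - 1*5)/9)) = 2318*(1/46593) + sqrt(11135)/(60 + (1/9 - (6 - 5)/9)) = 2318/46593 + sqrt(11135)/(60 + (1/9 - 1/9*1)) = 2318/46593 + sqrt(11135)/(60 + (1/9 - 1/9)) = 2318/46593 + sqrt(11135)/(60 + 0) = 2318/46593 + sqrt(11135)/60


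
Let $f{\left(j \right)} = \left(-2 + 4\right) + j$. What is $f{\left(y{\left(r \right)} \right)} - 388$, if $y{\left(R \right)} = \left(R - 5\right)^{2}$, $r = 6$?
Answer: $-385$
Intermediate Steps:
$y{\left(R \right)} = \left(-5 + R\right)^{2}$
$f{\left(j \right)} = 2 + j$
$f{\left(y{\left(r \right)} \right)} - 388 = \left(2 + \left(-5 + 6\right)^{2}\right) - 388 = \left(2 + 1^{2}\right) - 388 = \left(2 + 1\right) - 388 = 3 - 388 = -385$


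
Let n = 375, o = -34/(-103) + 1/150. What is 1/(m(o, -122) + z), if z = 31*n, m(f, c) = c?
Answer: 1/11503 ≈ 8.6934e-5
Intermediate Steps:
o = 5203/15450 (o = -34*(-1/103) + 1*(1/150) = 34/103 + 1/150 = 5203/15450 ≈ 0.33676)
z = 11625 (z = 31*375 = 11625)
1/(m(o, -122) + z) = 1/(-122 + 11625) = 1/11503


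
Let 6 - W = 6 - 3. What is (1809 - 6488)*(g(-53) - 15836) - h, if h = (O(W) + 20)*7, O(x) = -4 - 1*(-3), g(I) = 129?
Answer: 73492920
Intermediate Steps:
W = 3 (W = 6 - (6 - 3) = 6 - 1*3 = 6 - 3 = 3)
O(x) = -1 (O(x) = -4 + 3 = -1)
h = 133 (h = (-1 + 20)*7 = 19*7 = 133)
(1809 - 6488)*(g(-53) - 15836) - h = (1809 - 6488)*(129 - 15836) - 1*133 = -4679*(-15707) - 133 = 73493053 - 133 = 73492920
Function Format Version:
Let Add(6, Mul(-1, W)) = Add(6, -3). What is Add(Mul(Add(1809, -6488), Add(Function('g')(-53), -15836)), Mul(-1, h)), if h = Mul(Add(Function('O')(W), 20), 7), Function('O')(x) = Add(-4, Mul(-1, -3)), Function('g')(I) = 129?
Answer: 73492920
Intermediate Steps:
W = 3 (W = Add(6, Mul(-1, Add(6, -3))) = Add(6, Mul(-1, 3)) = Add(6, -3) = 3)
Function('O')(x) = -1 (Function('O')(x) = Add(-4, 3) = -1)
h = 133 (h = Mul(Add(-1, 20), 7) = Mul(19, 7) = 133)
Add(Mul(Add(1809, -6488), Add(Function('g')(-53), -15836)), Mul(-1, h)) = Add(Mul(Add(1809, -6488), Add(129, -15836)), Mul(-1, 133)) = Add(Mul(-4679, -15707), -133) = Add(73493053, -133) = 73492920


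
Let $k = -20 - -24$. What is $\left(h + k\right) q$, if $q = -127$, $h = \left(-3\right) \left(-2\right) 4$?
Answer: $-3556$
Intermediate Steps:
$k = 4$ ($k = -20 + 24 = 4$)
$h = 24$ ($h = 6 \cdot 4 = 24$)
$\left(h + k\right) q = \left(24 + 4\right) \left(-127\right) = 28 \left(-127\right) = -3556$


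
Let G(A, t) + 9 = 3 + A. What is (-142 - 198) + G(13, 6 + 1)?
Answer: -333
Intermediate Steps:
G(A, t) = -6 + A (G(A, t) = -9 + (3 + A) = -6 + A)
(-142 - 198) + G(13, 6 + 1) = (-142 - 198) + (-6 + 13) = -340 + 7 = -333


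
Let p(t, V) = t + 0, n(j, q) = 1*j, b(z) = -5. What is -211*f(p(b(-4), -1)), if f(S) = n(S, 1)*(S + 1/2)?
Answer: -9495/2 ≈ -4747.5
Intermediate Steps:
n(j, q) = j
p(t, V) = t
f(S) = S*(½ + S) (f(S) = S*(S + 1/2) = S*(S + ½) = S*(½ + S))
-211*f(p(b(-4), -1)) = -(-1055)*(½ - 5) = -(-1055)*(-9)/2 = -211*45/2 = -9495/2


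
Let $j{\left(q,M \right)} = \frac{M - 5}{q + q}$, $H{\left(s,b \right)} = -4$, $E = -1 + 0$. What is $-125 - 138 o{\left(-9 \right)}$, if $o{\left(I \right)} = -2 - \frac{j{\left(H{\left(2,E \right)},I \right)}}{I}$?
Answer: $\frac{745}{6} \approx 124.17$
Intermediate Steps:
$E = -1$
$j{\left(q,M \right)} = \frac{-5 + M}{2 q}$
$o{\left(I \right)} = -2 - \frac{\frac{5}{8} - \frac{I}{8}}{I}$ ($o{\left(I \right)} = -2 - \frac{\frac{1}{2} \frac{1}{-4} \left(-5 + I\right)}{I} = -2 - \frac{\frac{1}{2} \left(- \frac{1}{4}\right) \left(-5 + I\right)}{I} = -2 - \frac{\frac{5}{8} - \frac{I}{8}}{I}$)
$-125 - 138 o{\left(-9 \right)} = -125 - 138 \frac{5 \left(-1 - -27\right)}{8 \left(-9\right)} = -125 - 138 \cdot \frac{5}{8} \left(- \frac{1}{9}\right) \left(-1 + 27\right) = -125 - 138 \cdot \frac{5}{8} \left(- \frac{1}{9}\right) 26 = -125 - - \frac{1495}{6} = -125 + \frac{1495}{6} = \frac{745}{6}$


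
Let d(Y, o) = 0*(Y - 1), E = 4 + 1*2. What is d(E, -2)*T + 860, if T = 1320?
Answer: 860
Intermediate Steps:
E = 6 (E = 4 + 2 = 6)
d(Y, o) = 0 (d(Y, o) = 0*(-1 + Y) = 0)
d(E, -2)*T + 860 = 0*1320 + 860 = 0 + 860 = 860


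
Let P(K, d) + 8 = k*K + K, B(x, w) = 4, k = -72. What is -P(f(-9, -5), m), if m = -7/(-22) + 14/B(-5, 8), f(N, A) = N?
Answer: -631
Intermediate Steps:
m = 42/11 (m = -7/(-22) + 14/4 = -7*(-1/22) + 14*(1/4) = 7/22 + 7/2 = 42/11 ≈ 3.8182)
P(K, d) = -8 - 71*K (P(K, d) = -8 + (-72*K + K) = -8 - 71*K)
-P(f(-9, -5), m) = -(-8 - 71*(-9)) = -(-8 + 639) = -1*631 = -631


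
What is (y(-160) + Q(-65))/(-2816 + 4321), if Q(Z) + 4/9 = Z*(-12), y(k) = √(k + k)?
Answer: 7016/13545 + 8*I*√5/1505 ≈ 0.51798 + 0.011886*I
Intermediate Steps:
y(k) = √2*√k (y(k) = √(2*k) = √2*√k)
Q(Z) = -4/9 - 12*Z (Q(Z) = -4/9 + Z*(-12) = -4/9 - 12*Z)
(y(-160) + Q(-65))/(-2816 + 4321) = (√2*√(-160) + (-4/9 - 12*(-65)))/(-2816 + 4321) = (√2*(4*I*√10) + (-4/9 + 780))/1505 = (8*I*√5 + 7016/9)*(1/1505) = (7016/9 + 8*I*√5)*(1/1505) = 7016/13545 + 8*I*√5/1505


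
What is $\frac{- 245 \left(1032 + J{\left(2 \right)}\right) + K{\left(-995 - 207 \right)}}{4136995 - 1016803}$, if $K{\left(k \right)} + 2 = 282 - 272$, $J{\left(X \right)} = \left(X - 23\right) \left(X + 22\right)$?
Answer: $- \frac{16169}{390024} \approx -0.041456$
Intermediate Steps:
$J{\left(X \right)} = \left(-23 + X\right) \left(22 + X\right)$
$K{\left(k \right)} = 8$ ($K{\left(k \right)} = -2 + \left(282 - 272\right) = -2 + 10 = 8$)
$\frac{- 245 \left(1032 + J{\left(2 \right)}\right) + K{\left(-995 - 207 \right)}}{4136995 - 1016803} = \frac{- 245 \left(1032 - \left(508 - 4\right)\right) + 8}{4136995 - 1016803} = \frac{- 245 \left(1032 - 504\right) + 8}{3120192} = \left(- 245 \left(1032 - 504\right) + 8\right) \frac{1}{3120192} = \left(\left(-245\right) 528 + 8\right) \frac{1}{3120192} = \left(-129360 + 8\right) \frac{1}{3120192} = \left(-129352\right) \frac{1}{3120192} = - \frac{16169}{390024}$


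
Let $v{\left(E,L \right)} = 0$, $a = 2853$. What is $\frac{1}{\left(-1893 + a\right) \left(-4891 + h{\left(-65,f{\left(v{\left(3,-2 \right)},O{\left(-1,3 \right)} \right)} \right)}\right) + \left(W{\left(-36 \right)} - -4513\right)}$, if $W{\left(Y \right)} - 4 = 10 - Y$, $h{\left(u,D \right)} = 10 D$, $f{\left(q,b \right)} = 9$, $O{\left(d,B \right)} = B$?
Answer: $- \frac{1}{4604397} \approx -2.1718 \cdot 10^{-7}$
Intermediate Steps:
$W{\left(Y \right)} = 14 - Y$ ($W{\left(Y \right)} = 4 - \left(-10 + Y\right) = 14 - Y$)
$\frac{1}{\left(-1893 + a\right) \left(-4891 + h{\left(-65,f{\left(v{\left(3,-2 \right)},O{\left(-1,3 \right)} \right)} \right)}\right) + \left(W{\left(-36 \right)} - -4513\right)} = \frac{1}{\left(-1893 + 2853\right) \left(-4891 + 10 \cdot 9\right) + \left(\left(14 - -36\right) - -4513\right)} = \frac{1}{960 \left(-4891 + 90\right) + \left(\left(14 + 36\right) + 4513\right)} = \frac{1}{960 \left(-4801\right) + \left(50 + 4513\right)} = \frac{1}{-4608960 + 4563} = \frac{1}{-4604397} = - \frac{1}{4604397}$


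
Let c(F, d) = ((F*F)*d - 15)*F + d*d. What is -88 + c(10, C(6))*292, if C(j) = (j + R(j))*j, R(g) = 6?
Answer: 22493840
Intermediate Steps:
C(j) = j*(6 + j) (C(j) = (j + 6)*j = (6 + j)*j = j*(6 + j))
c(F, d) = d² + F*(-15 + d*F²) (c(F, d) = (F²*d - 15)*F + d² = (d*F² - 15)*F + d² = (-15 + d*F²)*F + d² = F*(-15 + d*F²) + d² = d² + F*(-15 + d*F²))
-88 + c(10, C(6))*292 = -88 + ((6*(6 + 6))² - 15*10 + (6*(6 + 6))*10³)*292 = -88 + ((6*12)² - 150 + (6*12)*1000)*292 = -88 + (72² - 150 + 72*1000)*292 = -88 + (5184 - 150 + 72000)*292 = -88 + 77034*292 = -88 + 22493928 = 22493840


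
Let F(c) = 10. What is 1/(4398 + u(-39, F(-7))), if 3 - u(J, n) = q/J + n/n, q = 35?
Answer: 39/171635 ≈ 0.00022723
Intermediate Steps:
u(J, n) = 2 - 35/J (u(J, n) = 3 - (35/J + n/n) = 3 - (35/J + 1) = 3 - (1 + 35/J) = 3 + (-1 - 35/J) = 2 - 35/J)
1/(4398 + u(-39, F(-7))) = 1/(4398 + (2 - 35/(-39))) = 1/(4398 + (2 - 35*(-1/39))) = 1/(4398 + (2 + 35/39)) = 1/(4398 + 113/39) = 1/(171635/39) = 39/171635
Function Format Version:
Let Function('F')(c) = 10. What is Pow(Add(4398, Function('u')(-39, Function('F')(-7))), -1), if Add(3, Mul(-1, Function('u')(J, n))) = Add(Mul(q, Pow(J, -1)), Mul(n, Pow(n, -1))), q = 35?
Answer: Rational(39, 171635) ≈ 0.00022723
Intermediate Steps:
Function('u')(J, n) = Add(2, Mul(-35, Pow(J, -1))) (Function('u')(J, n) = Add(3, Mul(-1, Add(Mul(35, Pow(J, -1)), Mul(n, Pow(n, -1))))) = Add(3, Mul(-1, Add(Mul(35, Pow(J, -1)), 1))) = Add(3, Mul(-1, Add(1, Mul(35, Pow(J, -1))))) = Add(3, Add(-1, Mul(-35, Pow(J, -1)))) = Add(2, Mul(-35, Pow(J, -1))))
Pow(Add(4398, Function('u')(-39, Function('F')(-7))), -1) = Pow(Add(4398, Add(2, Mul(-35, Pow(-39, -1)))), -1) = Pow(Add(4398, Add(2, Mul(-35, Rational(-1, 39)))), -1) = Pow(Add(4398, Add(2, Rational(35, 39))), -1) = Pow(Add(4398, Rational(113, 39)), -1) = Pow(Rational(171635, 39), -1) = Rational(39, 171635)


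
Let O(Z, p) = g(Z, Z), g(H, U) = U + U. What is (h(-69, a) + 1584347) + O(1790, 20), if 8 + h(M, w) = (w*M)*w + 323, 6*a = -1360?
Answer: -5870474/3 ≈ -1.9568e+6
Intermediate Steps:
a = -680/3 (a = (⅙)*(-1360) = -680/3 ≈ -226.67)
g(H, U) = 2*U
O(Z, p) = 2*Z
h(M, w) = 315 + M*w² (h(M, w) = -8 + ((w*M)*w + 323) = -8 + ((M*w)*w + 323) = -8 + (M*w² + 323) = -8 + (323 + M*w²) = 315 + M*w²)
(h(-69, a) + 1584347) + O(1790, 20) = ((315 - 69*(-680/3)²) + 1584347) + 2*1790 = ((315 - 69*462400/9) + 1584347) + 3580 = ((315 - 10635200/3) + 1584347) + 3580 = (-10634255/3 + 1584347) + 3580 = -5881214/3 + 3580 = -5870474/3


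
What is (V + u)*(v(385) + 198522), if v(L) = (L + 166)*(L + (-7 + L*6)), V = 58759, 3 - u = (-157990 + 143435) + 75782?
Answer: -4140238650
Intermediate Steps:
u = -61224 (u = 3 - ((-157990 + 143435) + 75782) = 3 - (-14555 + 75782) = 3 - 1*61227 = 3 - 61227 = -61224)
v(L) = (-7 + 7*L)*(166 + L) (v(L) = (166 + L)*(L + (-7 + 6*L)) = (166 + L)*(-7 + 7*L) = (-7 + 7*L)*(166 + L))
(V + u)*(v(385) + 198522) = (58759 - 61224)*((-1162 + 7*385² + 1155*385) + 198522) = -2465*((-1162 + 7*148225 + 444675) + 198522) = -2465*((-1162 + 1037575 + 444675) + 198522) = -2465*(1481088 + 198522) = -2465*1679610 = -4140238650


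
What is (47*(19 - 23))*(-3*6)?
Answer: 3384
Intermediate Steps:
(47*(19 - 23))*(-3*6) = (47*(-4))*(-18) = -188*(-18) = 3384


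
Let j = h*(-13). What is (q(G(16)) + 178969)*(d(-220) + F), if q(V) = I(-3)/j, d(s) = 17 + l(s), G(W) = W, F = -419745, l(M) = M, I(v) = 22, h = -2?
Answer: -977054376384/13 ≈ -7.5158e+10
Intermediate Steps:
j = 26 (j = -2*(-13) = 26)
d(s) = 17 + s
q(V) = 11/13 (q(V) = 22/26 = 22*(1/26) = 11/13)
(q(G(16)) + 178969)*(d(-220) + F) = (11/13 + 178969)*((17 - 220) - 419745) = 2326608*(-203 - 419745)/13 = (2326608/13)*(-419948) = -977054376384/13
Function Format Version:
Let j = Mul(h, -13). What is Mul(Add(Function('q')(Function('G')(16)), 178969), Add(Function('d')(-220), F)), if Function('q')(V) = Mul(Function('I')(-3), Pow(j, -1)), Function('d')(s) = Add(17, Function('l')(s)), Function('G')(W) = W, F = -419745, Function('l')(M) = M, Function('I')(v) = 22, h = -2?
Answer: Rational(-977054376384, 13) ≈ -7.5158e+10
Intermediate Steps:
j = 26 (j = Mul(-2, -13) = 26)
Function('d')(s) = Add(17, s)
Function('q')(V) = Rational(11, 13) (Function('q')(V) = Mul(22, Pow(26, -1)) = Mul(22, Rational(1, 26)) = Rational(11, 13))
Mul(Add(Function('q')(Function('G')(16)), 178969), Add(Function('d')(-220), F)) = Mul(Add(Rational(11, 13), 178969), Add(Add(17, -220), -419745)) = Mul(Rational(2326608, 13), Add(-203, -419745)) = Mul(Rational(2326608, 13), -419948) = Rational(-977054376384, 13)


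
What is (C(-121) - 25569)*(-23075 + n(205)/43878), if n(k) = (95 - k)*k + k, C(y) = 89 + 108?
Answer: 12844666275770/21939 ≈ 5.8547e+8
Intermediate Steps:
C(y) = 197
n(k) = k + k*(95 - k) (n(k) = k*(95 - k) + k = k + k*(95 - k))
(C(-121) - 25569)*(-23075 + n(205)/43878) = (197 - 25569)*(-23075 + (205*(96 - 1*205))/43878) = -25372*(-23075 + (205*(96 - 205))*(1/43878)) = -25372*(-23075 + (205*(-109))*(1/43878)) = -25372*(-23075 - 22345*1/43878) = -25372*(-23075 - 22345/43878) = -25372*(-1012507195/43878) = 12844666275770/21939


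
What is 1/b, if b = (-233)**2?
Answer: 1/54289 ≈ 1.8420e-5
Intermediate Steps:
b = 54289
1/b = 1/54289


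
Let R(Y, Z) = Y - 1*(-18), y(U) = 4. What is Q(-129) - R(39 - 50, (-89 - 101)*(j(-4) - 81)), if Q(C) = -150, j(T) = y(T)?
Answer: -157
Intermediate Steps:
j(T) = 4
R(Y, Z) = 18 + Y (R(Y, Z) = Y + 18 = 18 + Y)
Q(-129) - R(39 - 50, (-89 - 101)*(j(-4) - 81)) = -150 - (18 + (39 - 50)) = -150 - (18 - 11) = -150 - 1*7 = -150 - 7 = -157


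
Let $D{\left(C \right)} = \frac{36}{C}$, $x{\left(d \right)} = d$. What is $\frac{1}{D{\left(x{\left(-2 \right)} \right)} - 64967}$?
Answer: $- \frac{1}{64985} \approx -1.5388 \cdot 10^{-5}$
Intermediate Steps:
$\frac{1}{D{\left(x{\left(-2 \right)} \right)} - 64967} = \frac{1}{\frac{36}{-2} - 64967} = \frac{1}{36 \left(- \frac{1}{2}\right) - 64967} = \frac{1}{-18 - 64967} = \frac{1}{-64985} = - \frac{1}{64985}$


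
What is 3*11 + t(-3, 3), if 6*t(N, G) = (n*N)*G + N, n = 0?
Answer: 65/2 ≈ 32.500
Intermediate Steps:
t(N, G) = N/6 (t(N, G) = ((0*N)*G + N)/6 = (0*G + N)/6 = (0 + N)/6 = N/6)
3*11 + t(-3, 3) = 3*11 + (⅙)*(-3) = 33 - ½ = 65/2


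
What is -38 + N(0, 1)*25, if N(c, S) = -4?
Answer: -138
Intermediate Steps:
-38 + N(0, 1)*25 = -38 - 4*25 = -38 - 100 = -138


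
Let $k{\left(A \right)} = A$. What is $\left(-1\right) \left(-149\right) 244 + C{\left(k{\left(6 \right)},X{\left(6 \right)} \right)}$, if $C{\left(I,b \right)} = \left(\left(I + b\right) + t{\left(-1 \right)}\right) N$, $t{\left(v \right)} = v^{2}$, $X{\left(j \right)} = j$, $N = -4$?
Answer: $36304$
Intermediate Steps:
$C{\left(I,b \right)} = -4 - 4 I - 4 b$ ($C{\left(I,b \right)} = \left(\left(I + b\right) + \left(-1\right)^{2}\right) \left(-4\right) = \left(\left(I + b\right) + 1\right) \left(-4\right) = \left(1 + I + b\right) \left(-4\right) = -4 - 4 I - 4 b$)
$\left(-1\right) \left(-149\right) 244 + C{\left(k{\left(6 \right)},X{\left(6 \right)} \right)} = \left(-1\right) \left(-149\right) 244 - 52 = 149 \cdot 244 - 52 = 36356 - 52 = 36304$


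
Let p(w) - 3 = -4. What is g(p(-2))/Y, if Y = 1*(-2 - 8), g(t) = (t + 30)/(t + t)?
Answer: 29/20 ≈ 1.4500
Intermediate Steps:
p(w) = -1 (p(w) = 3 - 4 = -1)
g(t) = (30 + t)/(2*t) (g(t) = (30 + t)/((2*t)) = (30 + t)*(1/(2*t)) = (30 + t)/(2*t))
Y = -10 (Y = 1*(-10) = -10)
g(p(-2))/Y = ((½)*(30 - 1)/(-1))/(-10) = ((½)*(-1)*29)*(-⅒) = -29/2*(-⅒) = 29/20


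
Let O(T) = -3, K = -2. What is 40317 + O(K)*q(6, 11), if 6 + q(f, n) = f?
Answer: 40317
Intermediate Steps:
q(f, n) = -6 + f
40317 + O(K)*q(6, 11) = 40317 - 3*(-6 + 6) = 40317 - 3*0 = 40317 + 0 = 40317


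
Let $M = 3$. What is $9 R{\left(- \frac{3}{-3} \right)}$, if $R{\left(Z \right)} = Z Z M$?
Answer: $27$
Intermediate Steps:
$R{\left(Z \right)} = 3 Z^{2}$ ($R{\left(Z \right)} = Z Z 3 = Z^{2} \cdot 3 = 3 Z^{2}$)
$9 R{\left(- \frac{3}{-3} \right)} = 9 \cdot 3 \left(- \frac{3}{-3}\right)^{2} = 9 \cdot 3 \left(\left(-3\right) \left(- \frac{1}{3}\right)\right)^{2} = 9 \cdot 3 \cdot 1^{2} = 9 \cdot 3 \cdot 1 = 9 \cdot 3 = 27$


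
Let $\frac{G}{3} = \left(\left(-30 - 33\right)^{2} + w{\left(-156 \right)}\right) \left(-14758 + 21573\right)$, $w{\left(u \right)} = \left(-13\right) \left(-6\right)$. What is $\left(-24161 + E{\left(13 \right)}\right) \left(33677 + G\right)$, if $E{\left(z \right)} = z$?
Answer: $-1998840847616$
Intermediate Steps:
$w{\left(u \right)} = 78$
$G = 82740915$ ($G = 3 \left(\left(-30 - 33\right)^{2} + 78\right) \left(-14758 + 21573\right) = 3 \left(\left(-63\right)^{2} + 78\right) 6815 = 3 \left(3969 + 78\right) 6815 = 3 \cdot 4047 \cdot 6815 = 3 \cdot 27580305 = 82740915$)
$\left(-24161 + E{\left(13 \right)}\right) \left(33677 + G\right) = \left(-24161 + 13\right) \left(33677 + 82740915\right) = \left(-24148\right) 82774592 = -1998840847616$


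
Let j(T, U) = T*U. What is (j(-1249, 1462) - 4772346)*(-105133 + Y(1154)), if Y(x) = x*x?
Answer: -8093465641872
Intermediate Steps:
Y(x) = x²
(j(-1249, 1462) - 4772346)*(-105133 + Y(1154)) = (-1249*1462 - 4772346)*(-105133 + 1154²) = (-1826038 - 4772346)*(-105133 + 1331716) = -6598384*1226583 = -8093465641872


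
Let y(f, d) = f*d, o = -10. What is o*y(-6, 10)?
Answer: 600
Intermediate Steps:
y(f, d) = d*f
o*y(-6, 10) = -100*(-6) = -10*(-60) = 600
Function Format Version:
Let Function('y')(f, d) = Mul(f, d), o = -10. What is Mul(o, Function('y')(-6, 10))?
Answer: 600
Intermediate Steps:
Function('y')(f, d) = Mul(d, f)
Mul(o, Function('y')(-6, 10)) = Mul(-10, Mul(10, -6)) = Mul(-10, -60) = 600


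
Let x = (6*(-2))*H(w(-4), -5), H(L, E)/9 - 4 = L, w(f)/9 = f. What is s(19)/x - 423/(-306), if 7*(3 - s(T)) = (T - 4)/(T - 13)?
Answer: 1137653/822528 ≈ 1.3831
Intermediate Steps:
w(f) = 9*f
H(L, E) = 36 + 9*L
x = 3456 (x = (6*(-2))*(36 + 9*(9*(-4))) = -12*(36 + 9*(-36)) = -12*(36 - 324) = -12*(-288) = 3456)
s(T) = 3 - (-4 + T)/(7*(-13 + T)) (s(T) = 3 - (T - 4)/(7*(T - 13)) = 3 - (-4 + T)/(7*(-13 + T)))
s(19)/x - 423/(-306) = ((-269 + 20*19)/(7*(-13 + 19)))/3456 - 423/(-306) = ((⅐)*(-269 + 380)/6)*(1/3456) - 423*(-1/306) = ((⅐)*(⅙)*111)*(1/3456) + 47/34 = (37/14)*(1/3456) + 47/34 = 37/48384 + 47/34 = 1137653/822528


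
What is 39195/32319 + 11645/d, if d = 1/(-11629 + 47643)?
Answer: 1506004465085/3591 ≈ 4.1938e+8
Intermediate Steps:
d = 1/36014 ≈ 2.7767e-5
39195/32319 + 11645/d = 39195/32319 + 11645/(1/36014) = 39195*(1/32319) + 11645*36014 = 4355/3591 + 419383030 = 1506004465085/3591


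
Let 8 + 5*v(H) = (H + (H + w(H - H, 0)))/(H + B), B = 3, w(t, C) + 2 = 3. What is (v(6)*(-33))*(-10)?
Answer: -1298/3 ≈ -432.67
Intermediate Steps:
w(t, C) = 1 (w(t, C) = -2 + 3 = 1)
v(H) = -8/5 + (1 + 2*H)/(5*(3 + H)) (v(H) = -8/5 + ((H + (H + 1))/(H + 3))/5 = -8/5 + ((H + (1 + H))/(3 + H))/5 = -8/5 + ((1 + 2*H)/(3 + H))/5 = -8/5 + (1 + 2*H)/(5*(3 + H)))
(v(6)*(-33))*(-10) = (((-23 - 6*6)/(5*(3 + 6)))*(-33))*(-10) = (((1/5)*(-23 - 36)/9)*(-33))*(-10) = (((1/5)*(1/9)*(-59))*(-33))*(-10) = -59/45*(-33)*(-10) = (649/15)*(-10) = -1298/3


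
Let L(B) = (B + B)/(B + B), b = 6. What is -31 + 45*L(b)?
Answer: 14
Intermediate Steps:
L(B) = 1 (L(B) = (2*B)/((2*B)) = (2*B)*(1/(2*B)) = 1)
-31 + 45*L(b) = -31 + 45*1 = -31 + 45 = 14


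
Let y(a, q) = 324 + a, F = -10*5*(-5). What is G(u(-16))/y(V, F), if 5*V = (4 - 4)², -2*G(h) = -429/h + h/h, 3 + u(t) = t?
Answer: -56/1539 ≈ -0.036387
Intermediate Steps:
u(t) = -3 + t
G(h) = -½ + 429/(2*h) (G(h) = -(-429/h + h/h)/2 = -(-429/h + 1)/2 = -(1 - 429/h)/2 = -½ + 429/(2*h))
V = 0 (V = (4 - 4)²/5 = (⅕)*0² = (⅕)*0 = 0)
F = 250 (F = -50*(-5) = 250)
G(u(-16))/y(V, F) = ((429 - (-3 - 16))/(2*(-3 - 16)))/(324 + 0) = ((½)*(429 - 1*(-19))/(-19))/324 = ((½)*(-1/19)*(429 + 19))*(1/324) = ((½)*(-1/19)*448)*(1/324) = -224/19*1/324 = -56/1539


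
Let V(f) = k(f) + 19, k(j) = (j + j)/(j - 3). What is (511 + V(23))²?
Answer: 28334329/100 ≈ 2.8334e+5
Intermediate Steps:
k(j) = 2*j/(-3 + j) (k(j) = (2*j)/(-3 + j) = 2*j/(-3 + j))
V(f) = 19 + 2*f/(-3 + f) (V(f) = 2*f/(-3 + f) + 19 = 19 + 2*f/(-3 + f))
(511 + V(23))² = (511 + 3*(-19 + 7*23)/(-3 + 23))² = (511 + 3*(-19 + 161)/20)² = (511 + 3*(1/20)*142)² = (511 + 213/10)² = (5323/10)² = 28334329/100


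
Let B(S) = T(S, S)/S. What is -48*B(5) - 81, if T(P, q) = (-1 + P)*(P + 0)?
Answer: -273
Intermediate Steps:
T(P, q) = P*(-1 + P) (T(P, q) = (-1 + P)*P = P*(-1 + P))
B(S) = -1 + S (B(S) = (S*(-1 + S))/S = -1 + S)
-48*B(5) - 81 = -48*(-1 + 5) - 81 = -48*4 - 81 = -192 - 81 = -273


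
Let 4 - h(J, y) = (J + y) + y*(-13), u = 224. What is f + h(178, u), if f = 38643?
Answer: 41157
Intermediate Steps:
h(J, y) = 4 - J + 12*y (h(J, y) = 4 - ((J + y) + y*(-13)) = 4 - ((J + y) - 13*y) = 4 - (J - 12*y) = 4 + (-J + 12*y) = 4 - J + 12*y)
f + h(178, u) = 38643 + (4 - 1*178 + 12*224) = 38643 + (4 - 178 + 2688) = 38643 + 2514 = 41157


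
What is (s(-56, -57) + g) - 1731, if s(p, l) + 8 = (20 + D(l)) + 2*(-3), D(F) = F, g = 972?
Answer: -810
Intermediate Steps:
s(p, l) = 6 + l (s(p, l) = -8 + ((20 + l) + 2*(-3)) = -8 + ((20 + l) - 6) = -8 + (14 + l) = 6 + l)
(s(-56, -57) + g) - 1731 = ((6 - 57) + 972) - 1731 = (-51 + 972) - 1731 = 921 - 1731 = -810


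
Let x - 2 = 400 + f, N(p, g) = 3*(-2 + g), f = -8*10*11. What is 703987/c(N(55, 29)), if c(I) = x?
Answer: -703987/478 ≈ -1472.8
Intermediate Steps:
f = -880 (f = -80*11 = -880)
N(p, g) = -6 + 3*g
x = -478 (x = 2 + (400 - 880) = 2 - 480 = -478)
c(I) = -478
703987/c(N(55, 29)) = 703987/(-478) = 703987*(-1/478) = -703987/478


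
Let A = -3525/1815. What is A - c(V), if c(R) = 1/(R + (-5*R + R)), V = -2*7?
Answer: -9991/5082 ≈ -1.9660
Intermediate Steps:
V = -14
c(R) = -1/(3*R) (c(R) = 1/(R - 4*R) = 1/(-3*R) = -1/(3*R))
A = -235/121 (A = -3525*1/1815 = -235/121 ≈ -1.9421)
A - c(V) = -235/121 - (-1)/(3*(-14)) = -235/121 - (-1)*(-1)/(3*14) = -235/121 - 1*1/42 = -235/121 - 1/42 = -9991/5082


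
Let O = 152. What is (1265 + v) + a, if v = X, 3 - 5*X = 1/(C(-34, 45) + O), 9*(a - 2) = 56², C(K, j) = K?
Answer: 8581187/5310 ≈ 1616.0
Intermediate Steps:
a = 3154/9 (a = 2 + (⅑)*56² = 2 + (⅑)*3136 = 2 + 3136/9 = 3154/9 ≈ 350.44)
X = 353/590 (X = ⅗ - 1/(5*(-34 + 152)) = ⅗ - ⅕/118 = ⅗ - ⅕*1/118 = ⅗ - 1/590 = 353/590 ≈ 0.59830)
v = 353/590 ≈ 0.59830
(1265 + v) + a = (1265 + 353/590) + 3154/9 = 746703/590 + 3154/9 = 8581187/5310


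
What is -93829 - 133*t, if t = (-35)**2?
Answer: -256754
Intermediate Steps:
t = 1225
-93829 - 133*t = -93829 - 133*1225 = -93829 - 1*162925 = -93829 - 162925 = -256754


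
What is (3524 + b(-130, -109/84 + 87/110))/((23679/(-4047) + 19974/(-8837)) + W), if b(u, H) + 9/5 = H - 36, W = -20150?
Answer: -191976447404039/1110218905104540 ≈ -0.17292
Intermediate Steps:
b(u, H) = -189/5 + H (b(u, H) = -9/5 + (H - 36) = -9/5 + (-36 + H) = -189/5 + H)
(3524 + b(-130, -109/84 + 87/110))/((23679/(-4047) + 19974/(-8837)) + W) = (3524 + (-189/5 + (-109/84 + 87/110)))/((23679/(-4047) + 19974/(-8837)) - 20150) = (3524 + (-189/5 + (-109*1/84 + 87*(1/110))))/((23679*(-1/4047) + 19974*(-1/8837)) - 20150) = (3524 + (-189/5 + (-109/84 + 87/110)))/((-7893/1349 - 19974/8837) - 20150) = (3524 + (-189/5 - 2341/4620))/(-96695367/11921113 - 20150) = (3524 - 176977/4620)/(-240307122317/11921113) = (16103903/4620)*(-11921113/240307122317) = -191976447404039/1110218905104540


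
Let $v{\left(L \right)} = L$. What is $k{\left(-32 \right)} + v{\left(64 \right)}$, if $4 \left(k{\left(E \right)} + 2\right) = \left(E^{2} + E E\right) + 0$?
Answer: $574$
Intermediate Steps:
$k{\left(E \right)} = -2 + \frac{E^{2}}{2}$ ($k{\left(E \right)} = -2 + \frac{\left(E^{2} + E E\right) + 0}{4} = -2 + \frac{\left(E^{2} + E^{2}\right) + 0}{4} = -2 + \frac{2 E^{2} + 0}{4} = -2 + \frac{2 E^{2}}{4} = -2 + \frac{E^{2}}{2}$)
$k{\left(-32 \right)} + v{\left(64 \right)} = \left(-2 + \frac{\left(-32\right)^{2}}{2}\right) + 64 = \left(-2 + \frac{1}{2} \cdot 1024\right) + 64 = \left(-2 + 512\right) + 64 = 510 + 64 = 574$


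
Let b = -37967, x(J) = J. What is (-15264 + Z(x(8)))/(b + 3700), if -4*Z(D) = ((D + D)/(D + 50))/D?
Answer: 1770625/3974972 ≈ 0.44544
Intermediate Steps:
Z(D) = -1/(2*(50 + D)) (Z(D) = -(D + D)/(D + 50)/(4*D) = -(2*D)/(50 + D)/(4*D) = -2*D/(50 + D)/(4*D) = -1/(2*(50 + D)))
(-15264 + Z(x(8)))/(b + 3700) = (-15264 - 1/(100 + 2*8))/(-37967 + 3700) = (-15264 - 1/(100 + 16))/(-34267) = (-15264 - 1/116)*(-1/34267) = -1770625/116*(-1/34267) = 1770625/3974972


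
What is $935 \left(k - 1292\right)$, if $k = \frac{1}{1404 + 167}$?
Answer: $- \frac{1897798485}{1571} \approx -1.208 \cdot 10^{6}$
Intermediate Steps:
$k = \frac{1}{1571} \approx 0.00063654$
$935 \left(k - 1292\right) = 935 \left(\frac{1}{1571} - 1292\right) = 935 \left(- \frac{2029731}{1571}\right) = - \frac{1897798485}{1571}$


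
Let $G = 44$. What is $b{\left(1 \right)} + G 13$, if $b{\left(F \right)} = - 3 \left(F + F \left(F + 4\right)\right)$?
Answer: $554$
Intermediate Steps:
$b{\left(F \right)} = - 3 F - 3 F \left(4 + F\right)$ ($b{\left(F \right)} = - 3 \left(F + F \left(4 + F\right)\right) = - 3 F - 3 F \left(4 + F\right)$)
$b{\left(1 \right)} + G 13 = \left(-3\right) 1 \left(5 + 1\right) + 44 \cdot 13 = \left(-3\right) 1 \cdot 6 + 572 = -18 + 572 = 554$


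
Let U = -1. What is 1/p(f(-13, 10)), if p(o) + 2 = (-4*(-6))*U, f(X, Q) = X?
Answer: -1/26 ≈ -0.038462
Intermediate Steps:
p(o) = -26 (p(o) = -2 - 4*(-6)*(-1) = -2 + 24*(-1) = -2 - 24 = -26)
1/p(f(-13, 10)) = 1/(-26) = -1/26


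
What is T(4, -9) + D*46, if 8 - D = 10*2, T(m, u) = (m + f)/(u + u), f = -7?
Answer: -3311/6 ≈ -551.83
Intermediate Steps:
T(m, u) = (-7 + m)/(2*u) (T(m, u) = (m - 7)/(u + u) = (-7 + m)/((2*u)) = (-7 + m)*(1/(2*u)) = (-7 + m)/(2*u))
D = -12 (D = 8 - 10*2 = 8 - 1*20 = 8 - 20 = -12)
T(4, -9) + D*46 = (1/2)*(-7 + 4)/(-9) - 12*46 = (1/2)*(-1/9)*(-3) - 552 = 1/6 - 552 = -3311/6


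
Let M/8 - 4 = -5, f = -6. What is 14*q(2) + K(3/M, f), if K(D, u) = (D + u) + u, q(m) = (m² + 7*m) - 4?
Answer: 1469/8 ≈ 183.63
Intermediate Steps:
M = -8 (M = 32 + 8*(-5) = 32 - 40 = -8)
q(m) = -4 + m² + 7*m
K(D, u) = D + 2*u
14*q(2) + K(3/M, f) = 14*(-4 + 2² + 7*2) + (3/(-8) + 2*(-6)) = 14*(-4 + 4 + 14) + (3*(-⅛) - 12) = 14*14 + (-3/8 - 12) = 196 - 99/8 = 1469/8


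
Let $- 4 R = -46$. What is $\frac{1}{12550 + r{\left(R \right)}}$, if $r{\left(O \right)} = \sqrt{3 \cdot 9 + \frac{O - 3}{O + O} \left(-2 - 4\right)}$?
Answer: $\frac{28865}{362255693} - \frac{\sqrt{13110}}{3622556930} \approx 7.965 \cdot 10^{-5}$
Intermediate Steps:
$R = \frac{23}{2}$ ($R = \left(- \frac{1}{4}\right) \left(-46\right) = \frac{23}{2} \approx 11.5$)
$r{\left(O \right)} = \sqrt{27 - \frac{3 \left(-3 + O\right)}{O}}$ ($r{\left(O \right)} = \sqrt{27 + \frac{-3 + O}{2 O} \left(-6\right)} = \sqrt{27 - \frac{3 \left(-3 + O\right)}{O}}$)
$\frac{1}{12550 + r{\left(R \right)}} = \frac{1}{12550 + \sqrt{24 + \frac{9}{\frac{23}{2}}}} = \frac{1}{12550 + \sqrt{24 + 9 \cdot \frac{2}{23}}} = \frac{1}{12550 + \sqrt{24 + \frac{18}{23}}} = \frac{1}{12550 + \sqrt{\frac{570}{23}}} = \frac{1}{12550 + \frac{\sqrt{13110}}{23}}$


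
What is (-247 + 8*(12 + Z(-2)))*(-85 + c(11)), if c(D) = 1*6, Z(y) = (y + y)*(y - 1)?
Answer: 4345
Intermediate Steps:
Z(y) = 2*y*(-1 + y) (Z(y) = (2*y)*(-1 + y) = 2*y*(-1 + y))
c(D) = 6
(-247 + 8*(12 + Z(-2)))*(-85 + c(11)) = (-247 + 8*(12 + 2*(-2)*(-1 - 2)))*(-85 + 6) = (-247 + 8*(12 + 2*(-2)*(-3)))*(-79) = (-247 + 8*(12 + 12))*(-79) = (-247 + 8*24)*(-79) = (-247 + 192)*(-79) = -55*(-79) = 4345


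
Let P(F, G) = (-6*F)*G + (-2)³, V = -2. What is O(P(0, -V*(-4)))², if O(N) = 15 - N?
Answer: 529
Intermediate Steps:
P(F, G) = -8 - 6*F*G (P(F, G) = -6*F*G - 8 = -8 - 6*F*G)
O(P(0, -V*(-4)))² = (15 - (-8 - 6*0*-1*(-2)*(-4)))² = (15 - (-8 - 6*0*2*(-4)))² = (15 - (-8 - 6*0*(-8)))² = (15 - (-8 + 0))² = (15 - 1*(-8))² = (15 + 8)² = 23² = 529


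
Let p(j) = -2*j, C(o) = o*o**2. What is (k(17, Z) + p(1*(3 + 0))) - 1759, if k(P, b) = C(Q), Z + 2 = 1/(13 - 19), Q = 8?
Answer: -1253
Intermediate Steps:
C(o) = o**3
Z = -13/6 (Z = -2 + 1/(13 - 19) = -2 + 1/(-6) = -2 - 1/6 = -13/6 ≈ -2.1667)
k(P, b) = 512 (k(P, b) = 8**3 = 512)
(k(17, Z) + p(1*(3 + 0))) - 1759 = (512 - 2*(3 + 0)) - 1759 = (512 - 2*3) - 1759 = (512 - 6) - 1759 = 506 - 1759 = -1253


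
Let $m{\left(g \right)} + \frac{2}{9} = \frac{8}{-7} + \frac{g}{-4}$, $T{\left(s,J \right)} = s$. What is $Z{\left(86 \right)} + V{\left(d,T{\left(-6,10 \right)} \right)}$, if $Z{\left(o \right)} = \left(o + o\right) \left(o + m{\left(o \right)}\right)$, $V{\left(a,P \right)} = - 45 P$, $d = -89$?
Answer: $\frac{701140}{63} \approx 11129.0$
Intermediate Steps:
$m{\left(g \right)} = - \frac{86}{63} - \frac{g}{4}$ ($m{\left(g \right)} = - \frac{2}{9} + \left(\frac{8}{-7} + \frac{g}{-4}\right) = - \frac{2}{9} + \left(8 \left(- \frac{1}{7}\right) + g \left(- \frac{1}{4}\right)\right) = - \frac{2}{9} - \left(\frac{8}{7} + \frac{g}{4}\right) = - \frac{86}{63} - \frac{g}{4}$)
$Z{\left(o \right)} = 2 o \left(- \frac{86}{63} + \frac{3 o}{4}\right)$ ($Z{\left(o \right)} = \left(o + o\right) \left(o - \left(\frac{86}{63} + \frac{o}{4}\right)\right) = 2 o \left(- \frac{86}{63} + \frac{3 o}{4}\right)$)
$Z{\left(86 \right)} + V{\left(d,T{\left(-6,10 \right)} \right)} = \frac{1}{126} \cdot 86 \left(-344 + 189 \cdot 86\right) - -270 = \frac{1}{126} \cdot 86 \left(-344 + 16254\right) + 270 = \frac{1}{126} \cdot 86 \cdot 15910 + 270 = \frac{684130}{63} + 270 = \frac{701140}{63}$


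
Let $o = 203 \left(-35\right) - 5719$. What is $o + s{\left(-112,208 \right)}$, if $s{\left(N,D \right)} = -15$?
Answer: $-12839$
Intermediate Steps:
$o = -12824$ ($o = -7105 - 5719 = -12824$)
$o + s{\left(-112,208 \right)} = -12824 - 15 = -12839$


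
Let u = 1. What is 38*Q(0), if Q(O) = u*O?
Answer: 0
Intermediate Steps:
Q(O) = O (Q(O) = 1*O = O)
38*Q(0) = 38*0 = 0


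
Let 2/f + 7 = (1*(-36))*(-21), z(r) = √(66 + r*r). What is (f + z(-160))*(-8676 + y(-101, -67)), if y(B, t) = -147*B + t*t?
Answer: 21320/749 + 10660*√25666 ≈ 1.7078e+6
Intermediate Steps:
y(B, t) = t² - 147*B (y(B, t) = -147*B + t² = t² - 147*B)
z(r) = √(66 + r²)
f = 2/749 (f = 2/(-7 + (1*(-36))*(-21)) = 2/(-7 - 36*(-21)) = 2/(-7 + 756) = 2/749 ≈ 0.0026702)
(f + z(-160))*(-8676 + y(-101, -67)) = (2/749 + √(66 + (-160)²))*(-8676 + ((-67)² - 147*(-101))) = (2/749 + √(66 + 25600))*(-8676 + (4489 + 14847)) = (2/749 + √25666)*(-8676 + 19336) = (2/749 + √25666)*10660 = 21320/749 + 10660*√25666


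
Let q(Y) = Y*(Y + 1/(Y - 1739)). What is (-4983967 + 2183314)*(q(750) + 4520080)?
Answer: -14077960852078110/989 ≈ -1.4235e+13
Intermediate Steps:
q(Y) = Y*(Y + 1/(-1739 + Y))
(-4983967 + 2183314)*(q(750) + 4520080) = (-4983967 + 2183314)*(750*(1 + 750² - 1739*750)/(-1739 + 750) + 4520080) = -2800653*(750*(1 + 562500 - 1304250)/(-989) + 4520080) = -2800653*(750*(-1/989)*(-741749) + 4520080) = -2800653*(556311750/989 + 4520080) = -2800653*5026670870/989 = -14077960852078110/989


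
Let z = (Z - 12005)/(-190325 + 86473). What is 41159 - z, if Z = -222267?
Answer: 1068552549/25963 ≈ 41157.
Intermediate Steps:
z = 58568/25963 (z = (-222267 - 12005)/(-190325 + 86473) = -234272/(-103852) = -234272*(-1/103852) = 58568/25963 ≈ 2.2558)
41159 - z = 41159 - 1*58568/25963 = 41159 - 58568/25963 = 1068552549/25963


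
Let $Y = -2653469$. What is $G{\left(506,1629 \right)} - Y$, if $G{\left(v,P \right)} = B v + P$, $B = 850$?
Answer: $3085198$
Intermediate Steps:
$G{\left(v,P \right)} = P + 850 v$ ($G{\left(v,P \right)} = 850 v + P = P + 850 v$)
$G{\left(506,1629 \right)} - Y = \left(1629 + 850 \cdot 506\right) - -2653469 = \left(1629 + 430100\right) + 2653469 = 431729 + 2653469 = 3085198$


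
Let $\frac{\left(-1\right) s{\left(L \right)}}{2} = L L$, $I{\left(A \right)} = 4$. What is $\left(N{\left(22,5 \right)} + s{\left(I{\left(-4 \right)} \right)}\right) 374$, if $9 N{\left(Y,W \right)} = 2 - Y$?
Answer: $- \frac{115192}{9} \approx -12799.0$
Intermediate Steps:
$N{\left(Y,W \right)} = \frac{2}{9} - \frac{Y}{9}$ ($N{\left(Y,W \right)} = \frac{2 - Y}{9} = \frac{2}{9} - \frac{Y}{9}$)
$s{\left(L \right)} = - 2 L^{2}$ ($s{\left(L \right)} = - 2 L L = - 2 L^{2}$)
$\left(N{\left(22,5 \right)} + s{\left(I{\left(-4 \right)} \right)}\right) 374 = \left(\left(\frac{2}{9} - \frac{22}{9}\right) - 2 \cdot 4^{2}\right) 374 = \left(\left(\frac{2}{9} - \frac{22}{9}\right) - 32\right) 374 = \left(- \frac{20}{9} - 32\right) 374 = \left(- \frac{308}{9}\right) 374 = - \frac{115192}{9}$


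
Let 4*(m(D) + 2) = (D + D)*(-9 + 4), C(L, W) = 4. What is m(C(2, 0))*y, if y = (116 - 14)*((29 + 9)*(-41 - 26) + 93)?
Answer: 3002472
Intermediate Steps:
m(D) = -2 - 5*D/2 (m(D) = -2 + ((D + D)*(-9 + 4))/4 = -2 + ((2*D)*(-5))/4 = -2 + (-10*D)/4 = -2 - 5*D/2)
y = -250206 (y = 102*(38*(-67) + 93) = 102*(-2546 + 93) = 102*(-2453) = -250206)
m(C(2, 0))*y = (-2 - 5/2*4)*(-250206) = (-2 - 10)*(-250206) = -12*(-250206) = 3002472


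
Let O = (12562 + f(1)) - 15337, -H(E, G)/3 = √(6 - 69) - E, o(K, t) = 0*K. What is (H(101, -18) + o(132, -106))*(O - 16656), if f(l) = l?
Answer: -5887290 + 174870*I*√7 ≈ -5.8873e+6 + 4.6266e+5*I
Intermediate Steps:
o(K, t) = 0
H(E, G) = 3*E - 9*I*√7 (H(E, G) = -3*(√(6 - 69) - E) = -3*(√(-63) - E) = -3*(3*I*√7 - E) = -3*(-E + 3*I*√7) = 3*E - 9*I*√7)
O = -2774 (O = (12562 + 1) - 15337 = 12563 - 15337 = -2774)
(H(101, -18) + o(132, -106))*(O - 16656) = ((3*101 - 9*I*√7) + 0)*(-2774 - 16656) = ((303 - 9*I*√7) + 0)*(-19430) = (303 - 9*I*√7)*(-19430) = -5887290 + 174870*I*√7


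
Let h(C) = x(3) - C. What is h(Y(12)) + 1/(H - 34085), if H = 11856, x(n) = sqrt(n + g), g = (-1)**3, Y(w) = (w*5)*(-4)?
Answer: 5334959/22229 + sqrt(2) ≈ 241.41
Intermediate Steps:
Y(w) = -20*w (Y(w) = (5*w)*(-4) = -20*w)
g = -1
x(n) = sqrt(-1 + n) (x(n) = sqrt(n - 1) = sqrt(-1 + n))
h(C) = sqrt(2) - C (h(C) = sqrt(-1 + 3) - C = sqrt(2) - C)
h(Y(12)) + 1/(H - 34085) = (sqrt(2) - (-20)*12) + 1/(11856 - 34085) = (sqrt(2) - 1*(-240)) + 1/(-22229) = (sqrt(2) + 240) - 1/22229 = (240 + sqrt(2)) - 1/22229 = 5334959/22229 + sqrt(2)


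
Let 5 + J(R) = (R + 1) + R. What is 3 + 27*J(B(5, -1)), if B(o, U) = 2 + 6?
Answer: 327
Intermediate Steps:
B(o, U) = 8
J(R) = -4 + 2*R (J(R) = -5 + ((R + 1) + R) = -5 + ((1 + R) + R) = -5 + (1 + 2*R) = -4 + 2*R)
3 + 27*J(B(5, -1)) = 3 + 27*(-4 + 2*8) = 3 + 27*(-4 + 16) = 3 + 27*12 = 3 + 324 = 327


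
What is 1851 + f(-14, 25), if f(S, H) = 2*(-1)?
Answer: 1849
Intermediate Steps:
f(S, H) = -2
1851 + f(-14, 25) = 1851 - 2 = 1849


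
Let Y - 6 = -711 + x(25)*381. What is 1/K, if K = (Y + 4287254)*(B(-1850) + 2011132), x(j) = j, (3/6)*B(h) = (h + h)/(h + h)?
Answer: 1/8639980487916 ≈ 1.1574e-13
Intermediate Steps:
B(h) = 2 (B(h) = 2*((h + h)/(h + h)) = 2*((2*h)/((2*h))) = 2*((2*h)*(1/(2*h))) = 2*1 = 2)
Y = 8820 (Y = 6 + (-711 + 25*381) = 6 + (-711 + 9525) = 6 + 8814 = 8820)
K = 8639980487916 (K = (8820 + 4287254)*(2 + 2011132) = 4296074*2011134 = 8639980487916)
1/K = 1/8639980487916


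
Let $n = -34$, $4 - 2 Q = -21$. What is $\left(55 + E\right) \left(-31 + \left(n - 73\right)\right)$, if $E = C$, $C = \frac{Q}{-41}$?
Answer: $- \frac{309465}{41} \approx -7547.9$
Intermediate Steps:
$Q = \frac{25}{2}$ ($Q = 2 - - \frac{21}{2} = 2 + \frac{21}{2} = \frac{25}{2} \approx 12.5$)
$C = - \frac{25}{82}$ ($C = \frac{25}{2 \left(-41\right)} = \frac{25}{2} \left(- \frac{1}{41}\right) = - \frac{25}{82} \approx -0.30488$)
$E = - \frac{25}{82} \approx -0.30488$
$\left(55 + E\right) \left(-31 + \left(n - 73\right)\right) = \left(55 - \frac{25}{82}\right) \left(-31 - 107\right) = \frac{4485 \left(-31 - 107\right)}{82} = \frac{4485}{82} \left(-138\right) = - \frac{309465}{41}$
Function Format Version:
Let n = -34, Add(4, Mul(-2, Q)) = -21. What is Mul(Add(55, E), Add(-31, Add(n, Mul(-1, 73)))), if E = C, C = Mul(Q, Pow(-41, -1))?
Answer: Rational(-309465, 41) ≈ -7547.9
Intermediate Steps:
Q = Rational(25, 2) (Q = Add(2, Mul(Rational(-1, 2), -21)) = Add(2, Rational(21, 2)) = Rational(25, 2) ≈ 12.500)
C = Rational(-25, 82) (C = Mul(Rational(25, 2), Pow(-41, -1)) = Mul(Rational(25, 2), Rational(-1, 41)) = Rational(-25, 82) ≈ -0.30488)
E = Rational(-25, 82) ≈ -0.30488
Mul(Add(55, E), Add(-31, Add(n, Mul(-1, 73)))) = Mul(Add(55, Rational(-25, 82)), Add(-31, Add(-34, Mul(-1, 73)))) = Mul(Rational(4485, 82), Add(-31, Add(-34, -73))) = Mul(Rational(4485, 82), Add(-31, -107)) = Mul(Rational(4485, 82), -138) = Rational(-309465, 41)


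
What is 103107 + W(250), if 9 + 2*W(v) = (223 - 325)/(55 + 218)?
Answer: 18764621/182 ≈ 1.0310e+5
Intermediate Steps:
W(v) = -853/182 (W(v) = -9/2 + ((223 - 325)/(55 + 218))/2 = -9/2 + (-102/273)/2 = -9/2 + (-102*1/273)/2 = -9/2 + (½)*(-34/91) = -9/2 - 17/91 = -853/182)
103107 + W(250) = 103107 - 853/182 = 18764621/182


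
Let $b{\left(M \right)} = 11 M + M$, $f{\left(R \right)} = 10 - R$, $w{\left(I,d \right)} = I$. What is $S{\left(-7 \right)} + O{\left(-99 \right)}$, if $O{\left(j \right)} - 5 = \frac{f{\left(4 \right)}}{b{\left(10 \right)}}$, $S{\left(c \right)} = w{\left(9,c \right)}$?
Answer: $\frac{281}{20} \approx 14.05$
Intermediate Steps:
$S{\left(c \right)} = 9$
$b{\left(M \right)} = 12 M$
$O{\left(j \right)} = \frac{101}{20}$ ($O{\left(j \right)} = 5 + \frac{10 - 4}{12 \cdot 10} = 5 + \frac{10 - 4}{120} = 5 + 6 \cdot \frac{1}{120} = 5 + \frac{1}{20} = \frac{101}{20}$)
$S{\left(-7 \right)} + O{\left(-99 \right)} = 9 + \frac{101}{20} = \frac{281}{20}$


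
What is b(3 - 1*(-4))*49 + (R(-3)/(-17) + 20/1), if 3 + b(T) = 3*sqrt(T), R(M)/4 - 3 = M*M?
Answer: -2207/17 + 147*sqrt(7) ≈ 259.10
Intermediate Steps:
R(M) = 12 + 4*M**2 (R(M) = 12 + 4*(M*M) = 12 + 4*M**2)
b(T) = -3 + 3*sqrt(T)
b(3 - 1*(-4))*49 + (R(-3)/(-17) + 20/1) = (-3 + 3*sqrt(3 - 1*(-4)))*49 + ((12 + 4*(-3)**2)/(-17) + 20/1) = (-3 + 3*sqrt(3 + 4))*49 + ((12 + 4*9)*(-1/17) + 20*1) = (-3 + 3*sqrt(7))*49 + ((12 + 36)*(-1/17) + 20) = (-147 + 147*sqrt(7)) + (48*(-1/17) + 20) = (-147 + 147*sqrt(7)) + (-48/17 + 20) = (-147 + 147*sqrt(7)) + 292/17 = -2207/17 + 147*sqrt(7)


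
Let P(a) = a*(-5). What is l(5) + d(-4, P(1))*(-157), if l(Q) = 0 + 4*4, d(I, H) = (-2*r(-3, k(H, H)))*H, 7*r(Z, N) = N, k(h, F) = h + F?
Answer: 15812/7 ≈ 2258.9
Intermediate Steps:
k(h, F) = F + h
P(a) = -5*a
r(Z, N) = N/7
d(I, H) = -4*H²/7 (d(I, H) = (-2*(H + H)/7)*H = (-2*2*H/7)*H = (-4*H/7)*H = -4*H²/7)
l(Q) = 16 (l(Q) = 0 + 16 = 16)
l(5) + d(-4, P(1))*(-157) = 16 - 4*(-5*1)²/7*(-157) = 16 - 4/7*(-5)²*(-157) = 16 - 4/7*25*(-157) = 16 - 100/7*(-157) = 16 + 15700/7 = 15812/7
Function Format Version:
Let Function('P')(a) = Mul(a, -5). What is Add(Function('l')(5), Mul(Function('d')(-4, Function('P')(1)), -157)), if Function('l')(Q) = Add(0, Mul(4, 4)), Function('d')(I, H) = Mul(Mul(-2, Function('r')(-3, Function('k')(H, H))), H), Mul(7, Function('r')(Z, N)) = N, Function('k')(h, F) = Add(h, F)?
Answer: Rational(15812, 7) ≈ 2258.9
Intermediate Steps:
Function('k')(h, F) = Add(F, h)
Function('P')(a) = Mul(-5, a)
Function('r')(Z, N) = Mul(Rational(1, 7), N)
Function('d')(I, H) = Mul(Rational(-4, 7), Pow(H, 2)) (Function('d')(I, H) = Mul(Mul(-2, Mul(Rational(1, 7), Add(H, H))), H) = Mul(Mul(-2, Mul(Rational(1, 7), Mul(2, H))), H) = Mul(Mul(-2, Mul(Rational(2, 7), H)), H) = Mul(Mul(Rational(-4, 7), H), H) = Mul(Rational(-4, 7), Pow(H, 2)))
Function('l')(Q) = 16 (Function('l')(Q) = Add(0, 16) = 16)
Add(Function('l')(5), Mul(Function('d')(-4, Function('P')(1)), -157)) = Add(16, Mul(Mul(Rational(-4, 7), Pow(Mul(-5, 1), 2)), -157)) = Add(16, Mul(Mul(Rational(-4, 7), Pow(-5, 2)), -157)) = Add(16, Mul(Mul(Rational(-4, 7), 25), -157)) = Add(16, Mul(Rational(-100, 7), -157)) = Add(16, Rational(15700, 7)) = Rational(15812, 7)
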